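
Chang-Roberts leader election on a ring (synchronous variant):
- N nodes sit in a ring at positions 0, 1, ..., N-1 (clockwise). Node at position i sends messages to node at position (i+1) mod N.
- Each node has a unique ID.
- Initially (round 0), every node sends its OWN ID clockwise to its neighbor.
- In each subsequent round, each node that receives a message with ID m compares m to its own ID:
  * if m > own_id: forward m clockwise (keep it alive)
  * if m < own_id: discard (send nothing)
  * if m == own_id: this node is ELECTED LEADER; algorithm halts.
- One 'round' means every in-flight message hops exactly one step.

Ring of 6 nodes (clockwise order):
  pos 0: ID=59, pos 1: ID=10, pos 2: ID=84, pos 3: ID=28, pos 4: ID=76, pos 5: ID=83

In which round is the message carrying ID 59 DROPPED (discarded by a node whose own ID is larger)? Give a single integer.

Round 1: pos1(id10) recv 59: fwd; pos2(id84) recv 10: drop; pos3(id28) recv 84: fwd; pos4(id76) recv 28: drop; pos5(id83) recv 76: drop; pos0(id59) recv 83: fwd
Round 2: pos2(id84) recv 59: drop; pos4(id76) recv 84: fwd; pos1(id10) recv 83: fwd
Round 3: pos5(id83) recv 84: fwd; pos2(id84) recv 83: drop
Round 4: pos0(id59) recv 84: fwd
Round 5: pos1(id10) recv 84: fwd
Round 6: pos2(id84) recv 84: ELECTED
Message ID 59 originates at pos 0; dropped at pos 2 in round 2

Answer: 2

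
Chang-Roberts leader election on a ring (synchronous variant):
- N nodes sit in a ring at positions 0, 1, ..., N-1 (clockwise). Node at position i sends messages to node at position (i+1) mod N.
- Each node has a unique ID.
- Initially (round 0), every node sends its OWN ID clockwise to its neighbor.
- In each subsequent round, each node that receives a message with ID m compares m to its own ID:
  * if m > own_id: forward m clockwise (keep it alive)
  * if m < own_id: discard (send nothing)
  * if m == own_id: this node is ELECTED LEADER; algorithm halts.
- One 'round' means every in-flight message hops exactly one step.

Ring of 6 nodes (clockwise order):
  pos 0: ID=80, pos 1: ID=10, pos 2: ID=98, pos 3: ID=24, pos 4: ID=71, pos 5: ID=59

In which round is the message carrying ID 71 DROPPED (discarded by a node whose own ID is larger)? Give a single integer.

Answer: 2

Derivation:
Round 1: pos1(id10) recv 80: fwd; pos2(id98) recv 10: drop; pos3(id24) recv 98: fwd; pos4(id71) recv 24: drop; pos5(id59) recv 71: fwd; pos0(id80) recv 59: drop
Round 2: pos2(id98) recv 80: drop; pos4(id71) recv 98: fwd; pos0(id80) recv 71: drop
Round 3: pos5(id59) recv 98: fwd
Round 4: pos0(id80) recv 98: fwd
Round 5: pos1(id10) recv 98: fwd
Round 6: pos2(id98) recv 98: ELECTED
Message ID 71 originates at pos 4; dropped at pos 0 in round 2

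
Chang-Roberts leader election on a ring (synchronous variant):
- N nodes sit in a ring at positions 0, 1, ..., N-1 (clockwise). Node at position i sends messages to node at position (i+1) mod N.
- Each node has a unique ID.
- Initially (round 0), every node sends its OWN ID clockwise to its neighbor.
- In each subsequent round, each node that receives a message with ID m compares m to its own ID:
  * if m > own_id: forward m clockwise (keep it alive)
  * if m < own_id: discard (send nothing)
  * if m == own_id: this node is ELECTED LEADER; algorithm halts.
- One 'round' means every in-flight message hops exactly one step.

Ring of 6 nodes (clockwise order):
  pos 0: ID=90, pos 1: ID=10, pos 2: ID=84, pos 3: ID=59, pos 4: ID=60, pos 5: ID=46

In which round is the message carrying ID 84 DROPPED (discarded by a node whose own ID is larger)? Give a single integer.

Answer: 4

Derivation:
Round 1: pos1(id10) recv 90: fwd; pos2(id84) recv 10: drop; pos3(id59) recv 84: fwd; pos4(id60) recv 59: drop; pos5(id46) recv 60: fwd; pos0(id90) recv 46: drop
Round 2: pos2(id84) recv 90: fwd; pos4(id60) recv 84: fwd; pos0(id90) recv 60: drop
Round 3: pos3(id59) recv 90: fwd; pos5(id46) recv 84: fwd
Round 4: pos4(id60) recv 90: fwd; pos0(id90) recv 84: drop
Round 5: pos5(id46) recv 90: fwd
Round 6: pos0(id90) recv 90: ELECTED
Message ID 84 originates at pos 2; dropped at pos 0 in round 4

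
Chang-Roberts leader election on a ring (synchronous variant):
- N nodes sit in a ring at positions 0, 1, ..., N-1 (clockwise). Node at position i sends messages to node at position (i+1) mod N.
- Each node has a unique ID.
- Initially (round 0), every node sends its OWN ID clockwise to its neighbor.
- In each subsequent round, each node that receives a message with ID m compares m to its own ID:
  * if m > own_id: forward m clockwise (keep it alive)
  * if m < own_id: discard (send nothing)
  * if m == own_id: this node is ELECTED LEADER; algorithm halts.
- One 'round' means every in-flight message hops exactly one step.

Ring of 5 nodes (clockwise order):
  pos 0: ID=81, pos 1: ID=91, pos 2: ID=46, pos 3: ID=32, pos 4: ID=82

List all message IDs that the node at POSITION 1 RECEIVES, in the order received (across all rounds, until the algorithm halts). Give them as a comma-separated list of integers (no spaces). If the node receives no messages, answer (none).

Round 1: pos1(id91) recv 81: drop; pos2(id46) recv 91: fwd; pos3(id32) recv 46: fwd; pos4(id82) recv 32: drop; pos0(id81) recv 82: fwd
Round 2: pos3(id32) recv 91: fwd; pos4(id82) recv 46: drop; pos1(id91) recv 82: drop
Round 3: pos4(id82) recv 91: fwd
Round 4: pos0(id81) recv 91: fwd
Round 5: pos1(id91) recv 91: ELECTED

Answer: 81,82,91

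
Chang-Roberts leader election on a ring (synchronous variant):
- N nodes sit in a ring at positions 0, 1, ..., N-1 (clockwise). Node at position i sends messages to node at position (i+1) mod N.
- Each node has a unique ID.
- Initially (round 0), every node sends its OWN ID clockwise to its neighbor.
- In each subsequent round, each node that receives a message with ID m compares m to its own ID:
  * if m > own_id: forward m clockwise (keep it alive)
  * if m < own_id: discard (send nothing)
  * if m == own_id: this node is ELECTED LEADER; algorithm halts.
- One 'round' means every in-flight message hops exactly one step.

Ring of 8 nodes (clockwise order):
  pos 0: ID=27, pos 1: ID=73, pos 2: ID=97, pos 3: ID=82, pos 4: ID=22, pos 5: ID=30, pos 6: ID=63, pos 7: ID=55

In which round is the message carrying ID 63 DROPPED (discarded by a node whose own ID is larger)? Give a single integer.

Answer: 3

Derivation:
Round 1: pos1(id73) recv 27: drop; pos2(id97) recv 73: drop; pos3(id82) recv 97: fwd; pos4(id22) recv 82: fwd; pos5(id30) recv 22: drop; pos6(id63) recv 30: drop; pos7(id55) recv 63: fwd; pos0(id27) recv 55: fwd
Round 2: pos4(id22) recv 97: fwd; pos5(id30) recv 82: fwd; pos0(id27) recv 63: fwd; pos1(id73) recv 55: drop
Round 3: pos5(id30) recv 97: fwd; pos6(id63) recv 82: fwd; pos1(id73) recv 63: drop
Round 4: pos6(id63) recv 97: fwd; pos7(id55) recv 82: fwd
Round 5: pos7(id55) recv 97: fwd; pos0(id27) recv 82: fwd
Round 6: pos0(id27) recv 97: fwd; pos1(id73) recv 82: fwd
Round 7: pos1(id73) recv 97: fwd; pos2(id97) recv 82: drop
Round 8: pos2(id97) recv 97: ELECTED
Message ID 63 originates at pos 6; dropped at pos 1 in round 3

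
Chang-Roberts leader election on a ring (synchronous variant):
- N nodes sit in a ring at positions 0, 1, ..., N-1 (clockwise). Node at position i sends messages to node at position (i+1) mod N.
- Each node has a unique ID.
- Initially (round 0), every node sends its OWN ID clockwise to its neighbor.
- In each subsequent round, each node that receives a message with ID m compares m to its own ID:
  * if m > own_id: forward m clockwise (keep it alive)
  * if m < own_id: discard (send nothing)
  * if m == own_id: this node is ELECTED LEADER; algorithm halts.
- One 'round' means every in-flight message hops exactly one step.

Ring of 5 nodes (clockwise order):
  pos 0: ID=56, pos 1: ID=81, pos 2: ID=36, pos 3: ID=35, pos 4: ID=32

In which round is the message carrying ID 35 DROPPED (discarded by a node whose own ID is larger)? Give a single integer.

Answer: 2

Derivation:
Round 1: pos1(id81) recv 56: drop; pos2(id36) recv 81: fwd; pos3(id35) recv 36: fwd; pos4(id32) recv 35: fwd; pos0(id56) recv 32: drop
Round 2: pos3(id35) recv 81: fwd; pos4(id32) recv 36: fwd; pos0(id56) recv 35: drop
Round 3: pos4(id32) recv 81: fwd; pos0(id56) recv 36: drop
Round 4: pos0(id56) recv 81: fwd
Round 5: pos1(id81) recv 81: ELECTED
Message ID 35 originates at pos 3; dropped at pos 0 in round 2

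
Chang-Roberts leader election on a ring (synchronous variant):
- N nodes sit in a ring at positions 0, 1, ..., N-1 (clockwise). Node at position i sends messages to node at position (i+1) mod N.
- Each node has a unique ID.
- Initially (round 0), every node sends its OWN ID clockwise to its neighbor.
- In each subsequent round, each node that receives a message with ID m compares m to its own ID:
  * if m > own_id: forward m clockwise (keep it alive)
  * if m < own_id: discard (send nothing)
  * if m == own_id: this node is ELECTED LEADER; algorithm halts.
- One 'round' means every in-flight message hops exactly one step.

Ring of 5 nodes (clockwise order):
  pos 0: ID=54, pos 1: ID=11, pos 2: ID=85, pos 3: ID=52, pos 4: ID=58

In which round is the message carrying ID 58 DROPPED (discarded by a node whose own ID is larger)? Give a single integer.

Answer: 3

Derivation:
Round 1: pos1(id11) recv 54: fwd; pos2(id85) recv 11: drop; pos3(id52) recv 85: fwd; pos4(id58) recv 52: drop; pos0(id54) recv 58: fwd
Round 2: pos2(id85) recv 54: drop; pos4(id58) recv 85: fwd; pos1(id11) recv 58: fwd
Round 3: pos0(id54) recv 85: fwd; pos2(id85) recv 58: drop
Round 4: pos1(id11) recv 85: fwd
Round 5: pos2(id85) recv 85: ELECTED
Message ID 58 originates at pos 4; dropped at pos 2 in round 3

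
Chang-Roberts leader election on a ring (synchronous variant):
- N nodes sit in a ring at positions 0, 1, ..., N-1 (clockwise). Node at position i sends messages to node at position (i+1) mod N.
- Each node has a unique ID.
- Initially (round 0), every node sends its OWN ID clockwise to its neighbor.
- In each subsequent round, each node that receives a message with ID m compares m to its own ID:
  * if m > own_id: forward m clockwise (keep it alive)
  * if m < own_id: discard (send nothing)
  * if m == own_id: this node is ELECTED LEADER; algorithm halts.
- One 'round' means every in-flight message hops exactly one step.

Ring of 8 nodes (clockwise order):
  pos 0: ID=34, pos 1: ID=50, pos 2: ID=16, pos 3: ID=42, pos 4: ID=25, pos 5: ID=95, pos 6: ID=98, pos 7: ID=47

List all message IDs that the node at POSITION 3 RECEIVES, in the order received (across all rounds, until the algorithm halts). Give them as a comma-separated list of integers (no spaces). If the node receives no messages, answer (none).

Answer: 16,50,98

Derivation:
Round 1: pos1(id50) recv 34: drop; pos2(id16) recv 50: fwd; pos3(id42) recv 16: drop; pos4(id25) recv 42: fwd; pos5(id95) recv 25: drop; pos6(id98) recv 95: drop; pos7(id47) recv 98: fwd; pos0(id34) recv 47: fwd
Round 2: pos3(id42) recv 50: fwd; pos5(id95) recv 42: drop; pos0(id34) recv 98: fwd; pos1(id50) recv 47: drop
Round 3: pos4(id25) recv 50: fwd; pos1(id50) recv 98: fwd
Round 4: pos5(id95) recv 50: drop; pos2(id16) recv 98: fwd
Round 5: pos3(id42) recv 98: fwd
Round 6: pos4(id25) recv 98: fwd
Round 7: pos5(id95) recv 98: fwd
Round 8: pos6(id98) recv 98: ELECTED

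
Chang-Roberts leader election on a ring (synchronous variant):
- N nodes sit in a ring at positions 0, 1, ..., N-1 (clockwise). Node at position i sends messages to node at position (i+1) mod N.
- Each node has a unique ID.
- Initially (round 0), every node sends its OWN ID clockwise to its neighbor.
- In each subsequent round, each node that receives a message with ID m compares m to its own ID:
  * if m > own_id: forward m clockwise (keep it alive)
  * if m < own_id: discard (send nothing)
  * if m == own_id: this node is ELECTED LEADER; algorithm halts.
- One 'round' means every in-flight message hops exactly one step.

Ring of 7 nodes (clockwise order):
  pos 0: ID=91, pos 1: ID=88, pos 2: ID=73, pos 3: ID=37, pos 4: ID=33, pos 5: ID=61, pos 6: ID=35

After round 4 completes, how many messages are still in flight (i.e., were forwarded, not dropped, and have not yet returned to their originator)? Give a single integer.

Round 1: pos1(id88) recv 91: fwd; pos2(id73) recv 88: fwd; pos3(id37) recv 73: fwd; pos4(id33) recv 37: fwd; pos5(id61) recv 33: drop; pos6(id35) recv 61: fwd; pos0(id91) recv 35: drop
Round 2: pos2(id73) recv 91: fwd; pos3(id37) recv 88: fwd; pos4(id33) recv 73: fwd; pos5(id61) recv 37: drop; pos0(id91) recv 61: drop
Round 3: pos3(id37) recv 91: fwd; pos4(id33) recv 88: fwd; pos5(id61) recv 73: fwd
Round 4: pos4(id33) recv 91: fwd; pos5(id61) recv 88: fwd; pos6(id35) recv 73: fwd
After round 4: 3 messages still in flight

Answer: 3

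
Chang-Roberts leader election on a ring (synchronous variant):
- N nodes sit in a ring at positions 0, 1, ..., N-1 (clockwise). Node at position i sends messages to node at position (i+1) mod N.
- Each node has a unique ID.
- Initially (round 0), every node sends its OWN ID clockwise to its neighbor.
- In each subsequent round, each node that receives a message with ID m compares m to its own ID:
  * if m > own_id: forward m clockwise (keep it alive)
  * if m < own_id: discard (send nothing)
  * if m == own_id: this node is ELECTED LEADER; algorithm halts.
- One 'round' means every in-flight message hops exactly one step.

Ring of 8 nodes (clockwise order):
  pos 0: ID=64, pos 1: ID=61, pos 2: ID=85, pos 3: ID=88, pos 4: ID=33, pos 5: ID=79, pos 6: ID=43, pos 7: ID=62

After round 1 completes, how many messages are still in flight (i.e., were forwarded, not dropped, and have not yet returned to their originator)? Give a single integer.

Round 1: pos1(id61) recv 64: fwd; pos2(id85) recv 61: drop; pos3(id88) recv 85: drop; pos4(id33) recv 88: fwd; pos5(id79) recv 33: drop; pos6(id43) recv 79: fwd; pos7(id62) recv 43: drop; pos0(id64) recv 62: drop
After round 1: 3 messages still in flight

Answer: 3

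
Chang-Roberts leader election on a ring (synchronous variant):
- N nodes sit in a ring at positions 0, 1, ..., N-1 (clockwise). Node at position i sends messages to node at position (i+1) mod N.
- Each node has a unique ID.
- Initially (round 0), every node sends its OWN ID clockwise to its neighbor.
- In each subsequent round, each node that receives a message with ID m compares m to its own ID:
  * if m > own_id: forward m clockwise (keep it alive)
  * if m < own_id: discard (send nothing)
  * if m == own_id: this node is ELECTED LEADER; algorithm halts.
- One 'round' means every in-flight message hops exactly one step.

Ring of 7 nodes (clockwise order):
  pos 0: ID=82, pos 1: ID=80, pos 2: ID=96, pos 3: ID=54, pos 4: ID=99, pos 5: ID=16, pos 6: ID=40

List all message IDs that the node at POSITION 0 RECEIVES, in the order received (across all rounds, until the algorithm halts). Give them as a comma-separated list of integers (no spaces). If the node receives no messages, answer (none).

Answer: 40,99

Derivation:
Round 1: pos1(id80) recv 82: fwd; pos2(id96) recv 80: drop; pos3(id54) recv 96: fwd; pos4(id99) recv 54: drop; pos5(id16) recv 99: fwd; pos6(id40) recv 16: drop; pos0(id82) recv 40: drop
Round 2: pos2(id96) recv 82: drop; pos4(id99) recv 96: drop; pos6(id40) recv 99: fwd
Round 3: pos0(id82) recv 99: fwd
Round 4: pos1(id80) recv 99: fwd
Round 5: pos2(id96) recv 99: fwd
Round 6: pos3(id54) recv 99: fwd
Round 7: pos4(id99) recv 99: ELECTED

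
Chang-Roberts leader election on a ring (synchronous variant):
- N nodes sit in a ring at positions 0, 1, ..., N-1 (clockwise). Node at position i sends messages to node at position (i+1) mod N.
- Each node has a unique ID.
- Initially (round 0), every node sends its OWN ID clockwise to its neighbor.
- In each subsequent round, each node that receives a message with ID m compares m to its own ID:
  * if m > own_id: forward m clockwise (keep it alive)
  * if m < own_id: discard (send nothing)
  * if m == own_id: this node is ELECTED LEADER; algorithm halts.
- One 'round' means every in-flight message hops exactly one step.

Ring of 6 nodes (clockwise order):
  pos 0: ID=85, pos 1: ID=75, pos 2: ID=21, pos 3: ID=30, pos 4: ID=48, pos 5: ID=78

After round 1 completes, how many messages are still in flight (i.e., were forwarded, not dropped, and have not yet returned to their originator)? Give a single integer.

Round 1: pos1(id75) recv 85: fwd; pos2(id21) recv 75: fwd; pos3(id30) recv 21: drop; pos4(id48) recv 30: drop; pos5(id78) recv 48: drop; pos0(id85) recv 78: drop
After round 1: 2 messages still in flight

Answer: 2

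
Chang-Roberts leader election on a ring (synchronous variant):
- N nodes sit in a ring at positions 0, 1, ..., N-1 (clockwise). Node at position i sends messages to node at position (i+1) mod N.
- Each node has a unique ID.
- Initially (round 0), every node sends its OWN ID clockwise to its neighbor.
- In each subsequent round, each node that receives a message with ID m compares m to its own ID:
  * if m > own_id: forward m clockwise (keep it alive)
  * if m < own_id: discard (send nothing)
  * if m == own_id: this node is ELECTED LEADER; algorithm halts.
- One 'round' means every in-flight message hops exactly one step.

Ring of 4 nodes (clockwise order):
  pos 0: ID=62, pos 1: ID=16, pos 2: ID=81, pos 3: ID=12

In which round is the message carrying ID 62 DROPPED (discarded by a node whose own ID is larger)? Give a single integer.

Round 1: pos1(id16) recv 62: fwd; pos2(id81) recv 16: drop; pos3(id12) recv 81: fwd; pos0(id62) recv 12: drop
Round 2: pos2(id81) recv 62: drop; pos0(id62) recv 81: fwd
Round 3: pos1(id16) recv 81: fwd
Round 4: pos2(id81) recv 81: ELECTED
Message ID 62 originates at pos 0; dropped at pos 2 in round 2

Answer: 2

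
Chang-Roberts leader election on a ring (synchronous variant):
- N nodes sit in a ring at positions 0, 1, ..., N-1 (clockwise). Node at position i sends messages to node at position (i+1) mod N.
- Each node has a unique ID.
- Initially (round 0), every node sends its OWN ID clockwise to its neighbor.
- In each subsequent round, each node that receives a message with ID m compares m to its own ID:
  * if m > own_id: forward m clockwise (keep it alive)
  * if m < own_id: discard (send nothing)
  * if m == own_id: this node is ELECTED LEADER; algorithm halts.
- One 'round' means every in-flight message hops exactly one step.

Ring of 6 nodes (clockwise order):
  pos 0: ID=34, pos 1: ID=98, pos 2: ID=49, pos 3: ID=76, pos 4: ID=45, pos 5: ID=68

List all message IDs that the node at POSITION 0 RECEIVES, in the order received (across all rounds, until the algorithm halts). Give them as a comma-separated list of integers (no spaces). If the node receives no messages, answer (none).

Answer: 68,76,98

Derivation:
Round 1: pos1(id98) recv 34: drop; pos2(id49) recv 98: fwd; pos3(id76) recv 49: drop; pos4(id45) recv 76: fwd; pos5(id68) recv 45: drop; pos0(id34) recv 68: fwd
Round 2: pos3(id76) recv 98: fwd; pos5(id68) recv 76: fwd; pos1(id98) recv 68: drop
Round 3: pos4(id45) recv 98: fwd; pos0(id34) recv 76: fwd
Round 4: pos5(id68) recv 98: fwd; pos1(id98) recv 76: drop
Round 5: pos0(id34) recv 98: fwd
Round 6: pos1(id98) recv 98: ELECTED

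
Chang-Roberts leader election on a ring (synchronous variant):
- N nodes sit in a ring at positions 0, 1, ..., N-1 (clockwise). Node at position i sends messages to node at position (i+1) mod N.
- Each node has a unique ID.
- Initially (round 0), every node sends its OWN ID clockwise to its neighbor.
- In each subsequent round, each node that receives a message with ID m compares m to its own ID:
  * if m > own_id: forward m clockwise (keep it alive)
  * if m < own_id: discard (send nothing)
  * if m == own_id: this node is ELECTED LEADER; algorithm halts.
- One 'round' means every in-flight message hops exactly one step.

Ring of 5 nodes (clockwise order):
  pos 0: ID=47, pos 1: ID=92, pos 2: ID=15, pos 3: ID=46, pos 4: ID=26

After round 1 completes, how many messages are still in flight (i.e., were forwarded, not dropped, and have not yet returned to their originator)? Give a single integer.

Answer: 2

Derivation:
Round 1: pos1(id92) recv 47: drop; pos2(id15) recv 92: fwd; pos3(id46) recv 15: drop; pos4(id26) recv 46: fwd; pos0(id47) recv 26: drop
After round 1: 2 messages still in flight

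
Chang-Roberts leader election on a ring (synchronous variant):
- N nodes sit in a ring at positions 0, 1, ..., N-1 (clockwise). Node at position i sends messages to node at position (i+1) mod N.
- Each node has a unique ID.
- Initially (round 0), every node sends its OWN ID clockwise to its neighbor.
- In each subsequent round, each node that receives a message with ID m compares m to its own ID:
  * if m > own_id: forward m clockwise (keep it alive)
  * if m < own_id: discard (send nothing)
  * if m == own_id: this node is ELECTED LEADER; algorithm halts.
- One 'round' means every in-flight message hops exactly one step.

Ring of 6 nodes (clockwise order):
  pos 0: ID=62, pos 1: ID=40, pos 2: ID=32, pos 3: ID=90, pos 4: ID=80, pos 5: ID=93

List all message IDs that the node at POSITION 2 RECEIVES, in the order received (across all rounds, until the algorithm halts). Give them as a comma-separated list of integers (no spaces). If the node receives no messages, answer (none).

Answer: 40,62,93

Derivation:
Round 1: pos1(id40) recv 62: fwd; pos2(id32) recv 40: fwd; pos3(id90) recv 32: drop; pos4(id80) recv 90: fwd; pos5(id93) recv 80: drop; pos0(id62) recv 93: fwd
Round 2: pos2(id32) recv 62: fwd; pos3(id90) recv 40: drop; pos5(id93) recv 90: drop; pos1(id40) recv 93: fwd
Round 3: pos3(id90) recv 62: drop; pos2(id32) recv 93: fwd
Round 4: pos3(id90) recv 93: fwd
Round 5: pos4(id80) recv 93: fwd
Round 6: pos5(id93) recv 93: ELECTED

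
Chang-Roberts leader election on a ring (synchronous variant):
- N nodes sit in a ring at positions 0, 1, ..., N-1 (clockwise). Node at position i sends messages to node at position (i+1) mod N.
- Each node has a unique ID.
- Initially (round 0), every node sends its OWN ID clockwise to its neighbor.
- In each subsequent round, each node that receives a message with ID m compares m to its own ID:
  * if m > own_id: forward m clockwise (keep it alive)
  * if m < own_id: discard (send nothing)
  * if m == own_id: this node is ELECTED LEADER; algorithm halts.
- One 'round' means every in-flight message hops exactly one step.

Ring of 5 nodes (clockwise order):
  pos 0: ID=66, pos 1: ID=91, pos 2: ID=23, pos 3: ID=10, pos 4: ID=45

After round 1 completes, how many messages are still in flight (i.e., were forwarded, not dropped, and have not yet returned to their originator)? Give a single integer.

Round 1: pos1(id91) recv 66: drop; pos2(id23) recv 91: fwd; pos3(id10) recv 23: fwd; pos4(id45) recv 10: drop; pos0(id66) recv 45: drop
After round 1: 2 messages still in flight

Answer: 2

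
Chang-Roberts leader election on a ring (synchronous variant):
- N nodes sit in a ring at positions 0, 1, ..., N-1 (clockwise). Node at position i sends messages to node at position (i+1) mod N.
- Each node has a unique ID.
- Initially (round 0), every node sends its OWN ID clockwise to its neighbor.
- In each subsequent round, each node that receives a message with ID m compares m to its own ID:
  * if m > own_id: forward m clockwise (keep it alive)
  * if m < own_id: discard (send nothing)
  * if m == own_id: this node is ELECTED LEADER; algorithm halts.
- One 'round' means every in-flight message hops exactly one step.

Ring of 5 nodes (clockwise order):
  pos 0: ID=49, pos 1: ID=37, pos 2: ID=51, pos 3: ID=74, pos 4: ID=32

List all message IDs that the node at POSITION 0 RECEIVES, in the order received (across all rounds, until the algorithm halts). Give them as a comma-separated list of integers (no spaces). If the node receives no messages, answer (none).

Round 1: pos1(id37) recv 49: fwd; pos2(id51) recv 37: drop; pos3(id74) recv 51: drop; pos4(id32) recv 74: fwd; pos0(id49) recv 32: drop
Round 2: pos2(id51) recv 49: drop; pos0(id49) recv 74: fwd
Round 3: pos1(id37) recv 74: fwd
Round 4: pos2(id51) recv 74: fwd
Round 5: pos3(id74) recv 74: ELECTED

Answer: 32,74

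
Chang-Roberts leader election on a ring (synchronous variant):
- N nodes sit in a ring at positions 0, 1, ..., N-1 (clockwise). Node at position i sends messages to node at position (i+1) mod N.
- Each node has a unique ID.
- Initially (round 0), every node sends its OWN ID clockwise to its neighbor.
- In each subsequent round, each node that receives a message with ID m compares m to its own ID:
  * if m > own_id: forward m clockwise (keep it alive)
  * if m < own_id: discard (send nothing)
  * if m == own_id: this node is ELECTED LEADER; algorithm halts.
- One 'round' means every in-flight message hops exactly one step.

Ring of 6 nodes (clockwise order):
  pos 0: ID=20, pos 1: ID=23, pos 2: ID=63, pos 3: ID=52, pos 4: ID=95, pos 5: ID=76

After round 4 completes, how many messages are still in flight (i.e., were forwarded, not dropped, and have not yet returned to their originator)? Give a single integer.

Answer: 2

Derivation:
Round 1: pos1(id23) recv 20: drop; pos2(id63) recv 23: drop; pos3(id52) recv 63: fwd; pos4(id95) recv 52: drop; pos5(id76) recv 95: fwd; pos0(id20) recv 76: fwd
Round 2: pos4(id95) recv 63: drop; pos0(id20) recv 95: fwd; pos1(id23) recv 76: fwd
Round 3: pos1(id23) recv 95: fwd; pos2(id63) recv 76: fwd
Round 4: pos2(id63) recv 95: fwd; pos3(id52) recv 76: fwd
After round 4: 2 messages still in flight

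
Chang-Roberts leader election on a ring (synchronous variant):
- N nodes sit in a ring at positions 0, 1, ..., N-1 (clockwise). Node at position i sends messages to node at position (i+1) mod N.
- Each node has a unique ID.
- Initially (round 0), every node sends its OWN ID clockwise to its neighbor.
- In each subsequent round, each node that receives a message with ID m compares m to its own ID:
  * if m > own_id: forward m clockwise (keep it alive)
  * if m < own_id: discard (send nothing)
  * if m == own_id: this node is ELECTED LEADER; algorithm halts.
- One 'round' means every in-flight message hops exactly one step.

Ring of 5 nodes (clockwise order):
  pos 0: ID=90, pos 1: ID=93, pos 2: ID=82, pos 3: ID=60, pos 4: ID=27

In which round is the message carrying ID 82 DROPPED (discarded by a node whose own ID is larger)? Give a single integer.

Answer: 3

Derivation:
Round 1: pos1(id93) recv 90: drop; pos2(id82) recv 93: fwd; pos3(id60) recv 82: fwd; pos4(id27) recv 60: fwd; pos0(id90) recv 27: drop
Round 2: pos3(id60) recv 93: fwd; pos4(id27) recv 82: fwd; pos0(id90) recv 60: drop
Round 3: pos4(id27) recv 93: fwd; pos0(id90) recv 82: drop
Round 4: pos0(id90) recv 93: fwd
Round 5: pos1(id93) recv 93: ELECTED
Message ID 82 originates at pos 2; dropped at pos 0 in round 3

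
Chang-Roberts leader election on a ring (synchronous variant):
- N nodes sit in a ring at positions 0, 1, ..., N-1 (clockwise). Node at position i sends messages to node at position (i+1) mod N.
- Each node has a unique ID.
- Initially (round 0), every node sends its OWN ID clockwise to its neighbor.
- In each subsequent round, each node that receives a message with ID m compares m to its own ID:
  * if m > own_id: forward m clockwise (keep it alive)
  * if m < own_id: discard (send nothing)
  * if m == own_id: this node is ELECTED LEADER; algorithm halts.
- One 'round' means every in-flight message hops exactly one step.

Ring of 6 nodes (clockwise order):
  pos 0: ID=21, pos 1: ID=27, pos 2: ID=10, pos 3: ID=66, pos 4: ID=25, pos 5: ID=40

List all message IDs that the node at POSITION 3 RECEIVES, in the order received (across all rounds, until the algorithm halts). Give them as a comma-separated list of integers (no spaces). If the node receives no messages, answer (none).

Round 1: pos1(id27) recv 21: drop; pos2(id10) recv 27: fwd; pos3(id66) recv 10: drop; pos4(id25) recv 66: fwd; pos5(id40) recv 25: drop; pos0(id21) recv 40: fwd
Round 2: pos3(id66) recv 27: drop; pos5(id40) recv 66: fwd; pos1(id27) recv 40: fwd
Round 3: pos0(id21) recv 66: fwd; pos2(id10) recv 40: fwd
Round 4: pos1(id27) recv 66: fwd; pos3(id66) recv 40: drop
Round 5: pos2(id10) recv 66: fwd
Round 6: pos3(id66) recv 66: ELECTED

Answer: 10,27,40,66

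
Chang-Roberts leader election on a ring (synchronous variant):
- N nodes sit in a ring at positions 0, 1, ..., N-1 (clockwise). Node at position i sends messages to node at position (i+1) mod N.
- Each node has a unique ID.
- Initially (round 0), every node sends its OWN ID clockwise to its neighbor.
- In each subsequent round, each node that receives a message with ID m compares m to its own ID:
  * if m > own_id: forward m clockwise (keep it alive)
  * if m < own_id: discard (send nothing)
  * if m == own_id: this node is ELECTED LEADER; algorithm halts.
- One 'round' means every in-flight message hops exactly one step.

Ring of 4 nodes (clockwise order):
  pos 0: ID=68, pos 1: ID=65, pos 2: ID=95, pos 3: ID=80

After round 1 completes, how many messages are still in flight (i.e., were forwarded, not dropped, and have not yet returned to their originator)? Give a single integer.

Answer: 3

Derivation:
Round 1: pos1(id65) recv 68: fwd; pos2(id95) recv 65: drop; pos3(id80) recv 95: fwd; pos0(id68) recv 80: fwd
After round 1: 3 messages still in flight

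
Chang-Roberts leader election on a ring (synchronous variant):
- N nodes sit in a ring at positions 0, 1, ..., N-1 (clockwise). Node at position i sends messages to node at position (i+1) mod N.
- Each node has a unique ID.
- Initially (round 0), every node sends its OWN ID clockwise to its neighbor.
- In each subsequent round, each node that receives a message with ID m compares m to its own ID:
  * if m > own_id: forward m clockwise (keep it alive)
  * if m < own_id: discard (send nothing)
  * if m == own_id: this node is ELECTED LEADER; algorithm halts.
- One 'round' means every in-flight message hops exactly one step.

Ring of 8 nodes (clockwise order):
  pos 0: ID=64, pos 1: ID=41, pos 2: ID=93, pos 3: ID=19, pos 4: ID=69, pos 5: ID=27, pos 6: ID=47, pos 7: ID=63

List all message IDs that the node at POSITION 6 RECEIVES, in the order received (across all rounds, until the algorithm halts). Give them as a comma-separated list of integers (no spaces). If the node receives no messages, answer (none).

Answer: 27,69,93

Derivation:
Round 1: pos1(id41) recv 64: fwd; pos2(id93) recv 41: drop; pos3(id19) recv 93: fwd; pos4(id69) recv 19: drop; pos5(id27) recv 69: fwd; pos6(id47) recv 27: drop; pos7(id63) recv 47: drop; pos0(id64) recv 63: drop
Round 2: pos2(id93) recv 64: drop; pos4(id69) recv 93: fwd; pos6(id47) recv 69: fwd
Round 3: pos5(id27) recv 93: fwd; pos7(id63) recv 69: fwd
Round 4: pos6(id47) recv 93: fwd; pos0(id64) recv 69: fwd
Round 5: pos7(id63) recv 93: fwd; pos1(id41) recv 69: fwd
Round 6: pos0(id64) recv 93: fwd; pos2(id93) recv 69: drop
Round 7: pos1(id41) recv 93: fwd
Round 8: pos2(id93) recv 93: ELECTED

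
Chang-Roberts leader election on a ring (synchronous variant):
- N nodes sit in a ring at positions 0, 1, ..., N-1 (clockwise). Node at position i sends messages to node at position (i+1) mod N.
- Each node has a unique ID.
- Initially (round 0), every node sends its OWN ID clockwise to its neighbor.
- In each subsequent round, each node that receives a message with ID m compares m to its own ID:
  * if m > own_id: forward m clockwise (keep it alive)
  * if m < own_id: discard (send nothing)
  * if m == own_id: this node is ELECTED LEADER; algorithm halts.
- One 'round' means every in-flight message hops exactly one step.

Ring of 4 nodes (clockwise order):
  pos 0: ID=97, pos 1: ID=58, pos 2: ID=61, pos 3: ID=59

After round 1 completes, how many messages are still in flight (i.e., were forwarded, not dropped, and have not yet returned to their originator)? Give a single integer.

Round 1: pos1(id58) recv 97: fwd; pos2(id61) recv 58: drop; pos3(id59) recv 61: fwd; pos0(id97) recv 59: drop
After round 1: 2 messages still in flight

Answer: 2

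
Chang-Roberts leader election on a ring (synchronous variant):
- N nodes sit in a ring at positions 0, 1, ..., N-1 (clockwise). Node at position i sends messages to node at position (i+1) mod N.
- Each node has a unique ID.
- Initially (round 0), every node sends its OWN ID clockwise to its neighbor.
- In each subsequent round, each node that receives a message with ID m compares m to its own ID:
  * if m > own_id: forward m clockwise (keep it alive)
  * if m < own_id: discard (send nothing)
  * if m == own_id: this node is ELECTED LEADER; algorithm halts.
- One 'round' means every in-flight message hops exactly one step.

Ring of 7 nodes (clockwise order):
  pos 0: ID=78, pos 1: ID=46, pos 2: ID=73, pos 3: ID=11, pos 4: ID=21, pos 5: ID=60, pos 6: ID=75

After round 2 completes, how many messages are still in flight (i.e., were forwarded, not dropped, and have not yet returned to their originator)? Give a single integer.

Answer: 2

Derivation:
Round 1: pos1(id46) recv 78: fwd; pos2(id73) recv 46: drop; pos3(id11) recv 73: fwd; pos4(id21) recv 11: drop; pos5(id60) recv 21: drop; pos6(id75) recv 60: drop; pos0(id78) recv 75: drop
Round 2: pos2(id73) recv 78: fwd; pos4(id21) recv 73: fwd
After round 2: 2 messages still in flight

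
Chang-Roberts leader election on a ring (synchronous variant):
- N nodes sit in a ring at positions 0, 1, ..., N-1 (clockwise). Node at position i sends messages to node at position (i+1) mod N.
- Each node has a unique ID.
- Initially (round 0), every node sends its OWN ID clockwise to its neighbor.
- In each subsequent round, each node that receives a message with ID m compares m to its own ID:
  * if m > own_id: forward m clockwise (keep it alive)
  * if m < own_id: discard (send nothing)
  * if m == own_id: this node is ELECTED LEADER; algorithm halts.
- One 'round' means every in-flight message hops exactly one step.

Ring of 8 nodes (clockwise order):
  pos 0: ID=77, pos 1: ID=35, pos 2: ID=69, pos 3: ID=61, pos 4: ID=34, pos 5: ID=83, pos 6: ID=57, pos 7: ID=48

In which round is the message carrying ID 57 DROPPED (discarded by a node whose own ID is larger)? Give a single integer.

Answer: 2

Derivation:
Round 1: pos1(id35) recv 77: fwd; pos2(id69) recv 35: drop; pos3(id61) recv 69: fwd; pos4(id34) recv 61: fwd; pos5(id83) recv 34: drop; pos6(id57) recv 83: fwd; pos7(id48) recv 57: fwd; pos0(id77) recv 48: drop
Round 2: pos2(id69) recv 77: fwd; pos4(id34) recv 69: fwd; pos5(id83) recv 61: drop; pos7(id48) recv 83: fwd; pos0(id77) recv 57: drop
Round 3: pos3(id61) recv 77: fwd; pos5(id83) recv 69: drop; pos0(id77) recv 83: fwd
Round 4: pos4(id34) recv 77: fwd; pos1(id35) recv 83: fwd
Round 5: pos5(id83) recv 77: drop; pos2(id69) recv 83: fwd
Round 6: pos3(id61) recv 83: fwd
Round 7: pos4(id34) recv 83: fwd
Round 8: pos5(id83) recv 83: ELECTED
Message ID 57 originates at pos 6; dropped at pos 0 in round 2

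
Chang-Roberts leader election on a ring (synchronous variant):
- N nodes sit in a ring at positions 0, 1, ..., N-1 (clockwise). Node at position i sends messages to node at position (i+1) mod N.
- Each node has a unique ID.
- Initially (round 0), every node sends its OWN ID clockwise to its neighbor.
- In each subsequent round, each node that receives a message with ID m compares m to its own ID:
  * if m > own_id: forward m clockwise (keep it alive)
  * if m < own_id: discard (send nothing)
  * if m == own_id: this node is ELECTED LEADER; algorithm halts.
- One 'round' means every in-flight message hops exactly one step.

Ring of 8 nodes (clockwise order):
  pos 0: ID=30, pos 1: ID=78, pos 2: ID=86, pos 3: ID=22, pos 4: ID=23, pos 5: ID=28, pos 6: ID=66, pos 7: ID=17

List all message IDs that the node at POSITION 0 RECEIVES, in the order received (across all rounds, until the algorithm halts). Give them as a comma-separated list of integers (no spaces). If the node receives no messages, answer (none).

Round 1: pos1(id78) recv 30: drop; pos2(id86) recv 78: drop; pos3(id22) recv 86: fwd; pos4(id23) recv 22: drop; pos5(id28) recv 23: drop; pos6(id66) recv 28: drop; pos7(id17) recv 66: fwd; pos0(id30) recv 17: drop
Round 2: pos4(id23) recv 86: fwd; pos0(id30) recv 66: fwd
Round 3: pos5(id28) recv 86: fwd; pos1(id78) recv 66: drop
Round 4: pos6(id66) recv 86: fwd
Round 5: pos7(id17) recv 86: fwd
Round 6: pos0(id30) recv 86: fwd
Round 7: pos1(id78) recv 86: fwd
Round 8: pos2(id86) recv 86: ELECTED

Answer: 17,66,86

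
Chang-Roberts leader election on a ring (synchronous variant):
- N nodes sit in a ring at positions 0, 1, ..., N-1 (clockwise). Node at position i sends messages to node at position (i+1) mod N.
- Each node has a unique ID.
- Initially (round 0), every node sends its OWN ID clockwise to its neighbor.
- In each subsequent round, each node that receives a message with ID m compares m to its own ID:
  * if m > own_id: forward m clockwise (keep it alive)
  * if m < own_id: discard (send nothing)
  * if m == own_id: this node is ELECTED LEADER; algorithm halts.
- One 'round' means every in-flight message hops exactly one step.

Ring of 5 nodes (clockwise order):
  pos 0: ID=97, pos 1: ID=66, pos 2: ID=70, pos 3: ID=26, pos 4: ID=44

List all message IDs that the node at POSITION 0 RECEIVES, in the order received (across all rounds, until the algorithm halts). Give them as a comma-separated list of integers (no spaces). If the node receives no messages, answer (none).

Round 1: pos1(id66) recv 97: fwd; pos2(id70) recv 66: drop; pos3(id26) recv 70: fwd; pos4(id44) recv 26: drop; pos0(id97) recv 44: drop
Round 2: pos2(id70) recv 97: fwd; pos4(id44) recv 70: fwd
Round 3: pos3(id26) recv 97: fwd; pos0(id97) recv 70: drop
Round 4: pos4(id44) recv 97: fwd
Round 5: pos0(id97) recv 97: ELECTED

Answer: 44,70,97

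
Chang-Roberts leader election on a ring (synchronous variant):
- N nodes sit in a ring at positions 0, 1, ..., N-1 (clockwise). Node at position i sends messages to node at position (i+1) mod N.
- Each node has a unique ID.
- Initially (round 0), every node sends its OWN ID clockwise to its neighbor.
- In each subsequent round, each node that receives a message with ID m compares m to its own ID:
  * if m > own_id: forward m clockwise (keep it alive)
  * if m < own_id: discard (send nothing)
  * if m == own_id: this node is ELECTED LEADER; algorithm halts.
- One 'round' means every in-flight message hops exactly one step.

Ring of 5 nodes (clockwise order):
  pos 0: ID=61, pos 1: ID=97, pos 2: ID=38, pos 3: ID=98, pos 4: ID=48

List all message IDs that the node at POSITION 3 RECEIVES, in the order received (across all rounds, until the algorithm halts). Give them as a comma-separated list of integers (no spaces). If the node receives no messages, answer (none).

Answer: 38,97,98

Derivation:
Round 1: pos1(id97) recv 61: drop; pos2(id38) recv 97: fwd; pos3(id98) recv 38: drop; pos4(id48) recv 98: fwd; pos0(id61) recv 48: drop
Round 2: pos3(id98) recv 97: drop; pos0(id61) recv 98: fwd
Round 3: pos1(id97) recv 98: fwd
Round 4: pos2(id38) recv 98: fwd
Round 5: pos3(id98) recv 98: ELECTED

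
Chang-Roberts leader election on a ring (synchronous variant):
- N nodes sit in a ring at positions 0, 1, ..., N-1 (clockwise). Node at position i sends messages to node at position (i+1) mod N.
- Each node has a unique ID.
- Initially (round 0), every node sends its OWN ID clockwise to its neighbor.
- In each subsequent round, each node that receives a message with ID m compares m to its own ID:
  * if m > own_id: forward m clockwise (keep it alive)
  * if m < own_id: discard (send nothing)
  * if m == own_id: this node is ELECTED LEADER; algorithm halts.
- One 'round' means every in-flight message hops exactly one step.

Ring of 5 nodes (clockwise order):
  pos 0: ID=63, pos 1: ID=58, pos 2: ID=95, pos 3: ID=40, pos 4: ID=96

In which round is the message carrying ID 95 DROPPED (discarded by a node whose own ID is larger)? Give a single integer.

Round 1: pos1(id58) recv 63: fwd; pos2(id95) recv 58: drop; pos3(id40) recv 95: fwd; pos4(id96) recv 40: drop; pos0(id63) recv 96: fwd
Round 2: pos2(id95) recv 63: drop; pos4(id96) recv 95: drop; pos1(id58) recv 96: fwd
Round 3: pos2(id95) recv 96: fwd
Round 4: pos3(id40) recv 96: fwd
Round 5: pos4(id96) recv 96: ELECTED
Message ID 95 originates at pos 2; dropped at pos 4 in round 2

Answer: 2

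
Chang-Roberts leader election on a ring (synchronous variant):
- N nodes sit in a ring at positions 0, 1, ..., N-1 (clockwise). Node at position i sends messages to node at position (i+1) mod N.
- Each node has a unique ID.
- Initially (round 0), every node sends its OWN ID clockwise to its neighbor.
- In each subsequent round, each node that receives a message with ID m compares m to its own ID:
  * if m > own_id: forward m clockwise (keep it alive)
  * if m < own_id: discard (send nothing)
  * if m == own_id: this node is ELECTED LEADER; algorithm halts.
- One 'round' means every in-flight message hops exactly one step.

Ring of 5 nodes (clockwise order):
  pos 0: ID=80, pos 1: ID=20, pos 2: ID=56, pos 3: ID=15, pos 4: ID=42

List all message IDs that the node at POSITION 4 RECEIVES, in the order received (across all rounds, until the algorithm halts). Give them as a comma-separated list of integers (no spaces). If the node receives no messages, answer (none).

Round 1: pos1(id20) recv 80: fwd; pos2(id56) recv 20: drop; pos3(id15) recv 56: fwd; pos4(id42) recv 15: drop; pos0(id80) recv 42: drop
Round 2: pos2(id56) recv 80: fwd; pos4(id42) recv 56: fwd
Round 3: pos3(id15) recv 80: fwd; pos0(id80) recv 56: drop
Round 4: pos4(id42) recv 80: fwd
Round 5: pos0(id80) recv 80: ELECTED

Answer: 15,56,80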